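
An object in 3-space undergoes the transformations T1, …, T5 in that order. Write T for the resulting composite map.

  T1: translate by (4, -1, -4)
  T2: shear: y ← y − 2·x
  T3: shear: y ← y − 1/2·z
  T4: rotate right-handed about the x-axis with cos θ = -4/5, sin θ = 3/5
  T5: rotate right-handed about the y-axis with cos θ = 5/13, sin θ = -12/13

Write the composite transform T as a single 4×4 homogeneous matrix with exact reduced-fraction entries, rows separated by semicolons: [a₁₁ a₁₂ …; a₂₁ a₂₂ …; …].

T = [97/65 -36/65 66/65 32/13; 8/5 -4/5 -1/5 8; 6/13 3/13 -11/26 43/13; 0 0 0 1]

T1 = [1 0 0 4; 0 1 0 -1; 0 0 1 -4; 0 0 0 1]
T2·T1 = [1 0 0 4; -2 1 0 -9; 0 0 1 -4; 0 0 0 1]
T3·…·T1 = [1 0 0 4; -2 1 -1/2 -7; 0 0 1 -4; 0 0 0 1]
T4·…·T1 = [1 0 0 4; 8/5 -4/5 -1/5 8; -6/5 3/5 -11/10 -1; 0 0 0 1]
T5·…·T1 = [97/65 -36/65 66/65 32/13; 8/5 -4/5 -1/5 8; 6/13 3/13 -11/26 43/13; 0 0 0 1]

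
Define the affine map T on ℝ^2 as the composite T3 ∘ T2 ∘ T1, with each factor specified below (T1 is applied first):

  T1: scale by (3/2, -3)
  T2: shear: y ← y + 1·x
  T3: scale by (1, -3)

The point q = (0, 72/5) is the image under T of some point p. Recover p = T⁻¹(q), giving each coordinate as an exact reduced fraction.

T1 = [3/2 0 0; 0 -3 0; 0 0 1]
T2·T1 = [3/2 0 0; 3/2 -3 0; 0 0 1]
T3·…·T1 = [3/2 0 0; -9/2 9 0; 0 0 1]
det M = 27/2; M⁻¹ = [2/3 0 0; 1/3 1/9 0; 0 0 1]
M⁻¹ · (0, 72/5)ᵀ = (0, 8/5)ᵀ

p = (0, 8/5)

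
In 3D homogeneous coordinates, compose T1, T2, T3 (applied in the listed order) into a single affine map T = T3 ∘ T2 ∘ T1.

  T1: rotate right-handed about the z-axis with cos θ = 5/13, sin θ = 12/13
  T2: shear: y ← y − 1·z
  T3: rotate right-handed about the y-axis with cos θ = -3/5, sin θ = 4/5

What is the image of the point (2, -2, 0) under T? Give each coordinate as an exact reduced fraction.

T1 rotate right-handed about the z-axis with cos θ = 5/13, sin θ = 12/13: (2, -2, 0) → (34/13, 14/13, 0)
T2 shear: y ← y − 1·z: (34/13, 14/13, 0) → (34/13, 14/13, 0)
T3 rotate right-handed about the y-axis with cos θ = -3/5, sin θ = 4/5: (34/13, 14/13, 0) → (-102/65, 14/13, -136/65)

T(p) = (-102/65, 14/13, -136/65)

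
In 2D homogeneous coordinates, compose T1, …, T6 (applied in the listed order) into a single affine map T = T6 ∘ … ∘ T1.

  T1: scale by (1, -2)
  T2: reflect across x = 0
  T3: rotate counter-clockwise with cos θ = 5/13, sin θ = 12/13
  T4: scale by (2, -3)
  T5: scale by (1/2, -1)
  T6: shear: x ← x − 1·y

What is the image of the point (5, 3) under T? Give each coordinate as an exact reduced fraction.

T1 scale by (1, -2): (5, 3) → (5, -6)
T2 reflect across x = 0: (5, -6) → (-5, -6)
T3 rotate counter-clockwise with cos θ = 5/13, sin θ = 12/13: (-5, -6) → (47/13, -90/13)
T4 scale by (2, -3): (47/13, -90/13) → (94/13, 270/13)
T5 scale by (1/2, -1): (94/13, 270/13) → (47/13, -270/13)
T6 shear: x ← x − 1·y: (47/13, -270/13) → (317/13, -270/13)

T(p) = (317/13, -270/13)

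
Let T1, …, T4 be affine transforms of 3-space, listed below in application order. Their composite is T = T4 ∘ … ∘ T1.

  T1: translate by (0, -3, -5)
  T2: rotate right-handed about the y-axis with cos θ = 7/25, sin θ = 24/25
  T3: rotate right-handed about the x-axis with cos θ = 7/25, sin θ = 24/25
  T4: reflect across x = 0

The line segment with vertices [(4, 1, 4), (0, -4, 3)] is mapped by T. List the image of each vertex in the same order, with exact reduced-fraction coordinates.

T1 translate by (0, -3, -5): (4, 1, 4) → (4, -2, -1); (0, -4, 3) → (0, -7, -2)
T2 rotate right-handed about the y-axis with cos θ = 7/25, sin θ = 24/25: (4, -2, -1) → (4/25, -2, -103/25); (0, -7, -2) → (-48/25, -7, -14/25)
T3 rotate right-handed about the x-axis with cos θ = 7/25, sin θ = 24/25: (4/25, -2, -103/25) → (4/25, 2122/625, -1921/625); (-48/25, -7, -14/25) → (-48/25, -889/625, -4298/625)
T4 reflect across x = 0: (4/25, 2122/625, -1921/625) → (-4/25, 2122/625, -1921/625); (-48/25, -889/625, -4298/625) → (48/25, -889/625, -4298/625)

image vertices: (-4/25, 2122/625, -1921/625), (48/25, -889/625, -4298/625)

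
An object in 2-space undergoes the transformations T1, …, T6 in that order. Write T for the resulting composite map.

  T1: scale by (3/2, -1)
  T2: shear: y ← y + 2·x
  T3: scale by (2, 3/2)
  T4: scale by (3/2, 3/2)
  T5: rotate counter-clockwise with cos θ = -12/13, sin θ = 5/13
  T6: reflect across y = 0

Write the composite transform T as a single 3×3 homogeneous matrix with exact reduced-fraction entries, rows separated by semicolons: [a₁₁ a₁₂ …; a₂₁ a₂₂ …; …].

T = [-27/4 45/52 0; 9/2 -27/13 0; 0 0 1]

T1 = [3/2 0 0; 0 -1 0; 0 0 1]
T2·T1 = [3/2 0 0; 3 -1 0; 0 0 1]
T3·…·T1 = [3 0 0; 9/2 -3/2 0; 0 0 1]
T4·…·T1 = [9/2 0 0; 27/4 -9/4 0; 0 0 1]
T5·…·T1 = [-27/4 45/52 0; -9/2 27/13 0; 0 0 1]
T6·…·T1 = [-27/4 45/52 0; 9/2 -27/13 0; 0 0 1]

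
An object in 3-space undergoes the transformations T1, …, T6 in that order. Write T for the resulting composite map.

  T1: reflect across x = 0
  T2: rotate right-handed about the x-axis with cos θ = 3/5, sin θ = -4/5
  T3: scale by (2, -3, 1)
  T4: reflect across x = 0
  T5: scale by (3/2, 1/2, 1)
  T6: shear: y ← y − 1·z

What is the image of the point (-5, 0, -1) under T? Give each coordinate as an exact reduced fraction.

T(p) = (-15, 9/5, -3/5)

T1 reflect across x = 0: (-5, 0, -1) → (5, 0, -1)
T2 rotate right-handed about the x-axis with cos θ = 3/5, sin θ = -4/5: (5, 0, -1) → (5, -4/5, -3/5)
T3 scale by (2, -3, 1): (5, -4/5, -3/5) → (10, 12/5, -3/5)
T4 reflect across x = 0: (10, 12/5, -3/5) → (-10, 12/5, -3/5)
T5 scale by (3/2, 1/2, 1): (-10, 12/5, -3/5) → (-15, 6/5, -3/5)
T6 shear: y ← y − 1·z: (-15, 6/5, -3/5) → (-15, 9/5, -3/5)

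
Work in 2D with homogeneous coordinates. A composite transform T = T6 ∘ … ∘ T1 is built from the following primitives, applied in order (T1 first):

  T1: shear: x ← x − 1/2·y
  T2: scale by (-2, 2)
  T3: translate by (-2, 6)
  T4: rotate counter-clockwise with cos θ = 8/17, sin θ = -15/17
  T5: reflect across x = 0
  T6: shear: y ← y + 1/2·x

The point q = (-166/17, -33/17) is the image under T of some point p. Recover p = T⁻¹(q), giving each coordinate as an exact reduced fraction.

p = (-1, 2)

T1 = [1 -1/2 0; 0 1 0; 0 0 1]
T2·T1 = [-2 1 0; 0 2 0; 0 0 1]
T3·…·T1 = [-2 1 -2; 0 2 6; 0 0 1]
T4·…·T1 = [-16/17 38/17 74/17; 30/17 1/17 78/17; 0 0 1]
T5·…·T1 = [16/17 -38/17 -74/17; 30/17 1/17 78/17; 0 0 1]
T6·…·T1 = [16/17 -38/17 -74/17; 38/17 -18/17 41/17; 0 0 1]
det M = 4; M⁻¹ = [-9/34 19/34 -5/2; -19/34 4/17 -3; 0 0 1]
M⁻¹ · (-166/17, -33/17)ᵀ = (-1, 2)ᵀ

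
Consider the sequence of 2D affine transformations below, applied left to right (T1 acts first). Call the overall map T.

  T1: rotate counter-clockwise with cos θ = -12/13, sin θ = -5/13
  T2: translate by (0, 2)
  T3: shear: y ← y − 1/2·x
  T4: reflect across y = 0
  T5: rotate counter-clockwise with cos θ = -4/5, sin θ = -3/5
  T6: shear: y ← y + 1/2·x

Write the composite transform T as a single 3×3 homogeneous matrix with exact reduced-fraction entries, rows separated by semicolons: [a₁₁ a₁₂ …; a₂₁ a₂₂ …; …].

T = [9/13 47/130 -6/5; 25/26 -49/52 1; 0 0 1]

T1 = [-12/13 5/13 0; -5/13 -12/13 0; 0 0 1]
T2·T1 = [-12/13 5/13 0; -5/13 -12/13 2; 0 0 1]
T3·…·T1 = [-12/13 5/13 0; 1/13 -29/26 2; 0 0 1]
T4·…·T1 = [-12/13 5/13 0; -1/13 29/26 -2; 0 0 1]
T5·…·T1 = [9/13 47/130 -6/5; 8/13 -73/65 8/5; 0 0 1]
T6·…·T1 = [9/13 47/130 -6/5; 25/26 -49/52 1; 0 0 1]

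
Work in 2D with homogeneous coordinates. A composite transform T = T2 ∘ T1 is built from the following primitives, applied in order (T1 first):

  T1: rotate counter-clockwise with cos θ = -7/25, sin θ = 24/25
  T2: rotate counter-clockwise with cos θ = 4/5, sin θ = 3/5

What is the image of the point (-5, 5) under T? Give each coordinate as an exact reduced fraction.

T(p) = (1, -7)

T1 rotate counter-clockwise with cos θ = -7/25, sin θ = 24/25: (-5, 5) → (-17/5, -31/5)
T2 rotate counter-clockwise with cos θ = 4/5, sin θ = 3/5: (-17/5, -31/5) → (1, -7)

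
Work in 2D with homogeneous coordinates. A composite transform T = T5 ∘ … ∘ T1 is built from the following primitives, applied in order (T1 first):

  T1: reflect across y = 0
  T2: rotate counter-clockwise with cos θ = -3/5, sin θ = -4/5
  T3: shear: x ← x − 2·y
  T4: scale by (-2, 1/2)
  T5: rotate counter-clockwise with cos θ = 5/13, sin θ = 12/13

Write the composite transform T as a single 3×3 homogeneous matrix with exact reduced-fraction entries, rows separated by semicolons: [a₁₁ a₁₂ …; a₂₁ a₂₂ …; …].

T = [-2/5 82/65 0; -2 99/26 0; 0 0 1]

T1 = [1 0 0; 0 -1 0; 0 0 1]
T2·T1 = [-3/5 -4/5 0; -4/5 3/5 0; 0 0 1]
T3·…·T1 = [1 -2 0; -4/5 3/5 0; 0 0 1]
T4·…·T1 = [-2 4 0; -2/5 3/10 0; 0 0 1]
T5·…·T1 = [-2/5 82/65 0; -2 99/26 0; 0 0 1]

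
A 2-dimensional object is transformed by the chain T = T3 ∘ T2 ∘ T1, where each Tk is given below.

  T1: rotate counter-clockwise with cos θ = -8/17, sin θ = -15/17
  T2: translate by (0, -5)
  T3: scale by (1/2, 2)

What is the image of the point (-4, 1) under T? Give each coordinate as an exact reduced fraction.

T(p) = (47/34, -66/17)

T1 rotate counter-clockwise with cos θ = -8/17, sin θ = -15/17: (-4, 1) → (47/17, 52/17)
T2 translate by (0, -5): (47/17, 52/17) → (47/17, -33/17)
T3 scale by (1/2, 2): (47/17, -33/17) → (47/34, -66/17)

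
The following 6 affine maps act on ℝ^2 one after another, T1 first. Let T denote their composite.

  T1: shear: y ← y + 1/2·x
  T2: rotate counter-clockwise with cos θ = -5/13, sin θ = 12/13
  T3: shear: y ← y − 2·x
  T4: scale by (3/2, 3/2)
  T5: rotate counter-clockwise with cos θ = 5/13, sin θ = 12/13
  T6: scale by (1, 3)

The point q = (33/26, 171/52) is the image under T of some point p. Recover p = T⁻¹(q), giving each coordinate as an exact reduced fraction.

p = (1, -2)

T1 = [1 0 0; 1/2 1 0; 0 0 1]
T2·T1 = [-11/13 -12/13 0; 19/26 -5/13 0; 0 0 1]
T3·…·T1 = [-11/13 -12/13 0; 63/26 19/13 0; 0 0 1]
T4·…·T1 = [-33/26 -18/13 0; 189/52 57/26 0; 0 0 1]
T5·…·T1 = [-1299/338 -432/169 0; 153/676 -147/338 0; 0 0 1]
T6·…·T1 = [-1299/338 -432/169 0; 459/676 -441/338 0; 0 0 1]
det M = 27/4; M⁻¹ = [-98/507 64/169 0; -17/169 -866/1521 0; 0 0 1]
M⁻¹ · (33/26, 171/52)ᵀ = (1, -2)ᵀ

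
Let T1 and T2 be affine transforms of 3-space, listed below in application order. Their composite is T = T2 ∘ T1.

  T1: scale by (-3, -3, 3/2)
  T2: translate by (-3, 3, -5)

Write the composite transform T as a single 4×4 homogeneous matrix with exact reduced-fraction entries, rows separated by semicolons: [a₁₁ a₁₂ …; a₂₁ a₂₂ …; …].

T1 = [-3 0 0 0; 0 -3 0 0; 0 0 3/2 0; 0 0 0 1]
T2·T1 = [-3 0 0 -3; 0 -3 0 3; 0 0 3/2 -5; 0 0 0 1]

T = [-3 0 0 -3; 0 -3 0 3; 0 0 3/2 -5; 0 0 0 1]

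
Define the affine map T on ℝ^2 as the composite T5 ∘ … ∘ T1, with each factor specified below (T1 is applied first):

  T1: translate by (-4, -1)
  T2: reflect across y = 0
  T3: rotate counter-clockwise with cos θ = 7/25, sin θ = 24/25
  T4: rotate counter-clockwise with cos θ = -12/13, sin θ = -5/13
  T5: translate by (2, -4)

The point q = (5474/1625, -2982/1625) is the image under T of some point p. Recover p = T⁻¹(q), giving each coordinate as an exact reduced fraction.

T1 = [1 0 -4; 0 1 -1; 0 0 1]
T2·T1 = [1 0 -4; 0 -1 1; 0 0 1]
T3·…·T1 = [7/25 24/25 -52/25; 24/25 -7/25 -89/25; 0 0 1]
T4·…·T1 = [36/325 -323/325 179/325; -323/325 -36/325 1328/325; 0 0 1]
T5·…·T1 = [36/325 -323/325 829/325; -323/325 -36/325 28/325; 0 0 1]
det M = -1; M⁻¹ = [36/325 -323/325 -64/325; -323/325 -36/325 827/325; 0 0 1]
M⁻¹ · (5474/1625, -2982/1625)ᵀ = (2, -3/5)ᵀ

p = (2, -3/5)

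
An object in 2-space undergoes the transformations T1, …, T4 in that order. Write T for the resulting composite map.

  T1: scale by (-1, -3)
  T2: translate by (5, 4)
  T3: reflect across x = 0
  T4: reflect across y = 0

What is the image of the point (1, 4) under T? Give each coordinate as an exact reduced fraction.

T1 scale by (-1, -3): (1, 4) → (-1, -12)
T2 translate by (5, 4): (-1, -12) → (4, -8)
T3 reflect across x = 0: (4, -8) → (-4, -8)
T4 reflect across y = 0: (-4, -8) → (-4, 8)

T(p) = (-4, 8)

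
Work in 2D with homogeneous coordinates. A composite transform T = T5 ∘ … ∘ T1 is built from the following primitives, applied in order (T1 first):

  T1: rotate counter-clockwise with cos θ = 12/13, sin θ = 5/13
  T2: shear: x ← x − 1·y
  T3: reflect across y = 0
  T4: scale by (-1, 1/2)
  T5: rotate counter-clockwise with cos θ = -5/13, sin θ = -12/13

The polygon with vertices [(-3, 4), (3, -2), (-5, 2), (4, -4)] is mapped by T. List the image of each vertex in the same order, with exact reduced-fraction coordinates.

image vertices: (-643/169, -1971/338), (329/169, 1275/338), (-339/169, -1661/338), (648/169, 1082/169)

T1 rotate counter-clockwise with cos θ = 12/13, sin θ = 5/13: (-3, 4) → (-56/13, 33/13); (3, -2) → (46/13, -9/13); (-5, 2) → (-70/13, -1/13); (4, -4) → (68/13, -28/13)
T2 shear: x ← x − 1·y: (-56/13, 33/13) → (-89/13, 33/13); (46/13, -9/13) → (55/13, -9/13); (-70/13, -1/13) → (-69/13, -1/13); (68/13, -28/13) → (96/13, -28/13)
T3 reflect across y = 0: (-89/13, 33/13) → (-89/13, -33/13); (55/13, -9/13) → (55/13, 9/13); (-69/13, -1/13) → (-69/13, 1/13); (96/13, -28/13) → (96/13, 28/13)
T4 scale by (-1, 1/2): (-89/13, -33/13) → (89/13, -33/26); (55/13, 9/13) → (-55/13, 9/26); (-69/13, 1/13) → (69/13, 1/26); (96/13, 28/13) → (-96/13, 14/13)
T5 rotate counter-clockwise with cos θ = -5/13, sin θ = -12/13: (89/13, -33/26) → (-643/169, -1971/338); (-55/13, 9/26) → (329/169, 1275/338); (69/13, 1/26) → (-339/169, -1661/338); (-96/13, 14/13) → (648/169, 1082/169)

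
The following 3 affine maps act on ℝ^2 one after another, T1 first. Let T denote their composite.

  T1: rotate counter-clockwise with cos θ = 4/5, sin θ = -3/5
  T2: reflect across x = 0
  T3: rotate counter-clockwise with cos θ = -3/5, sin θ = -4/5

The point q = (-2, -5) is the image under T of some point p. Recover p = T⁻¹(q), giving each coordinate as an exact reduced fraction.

T1 = [4/5 3/5 0; -3/5 4/5 0; 0 0 1]
T2·T1 = [-4/5 -3/5 0; -3/5 4/5 0; 0 0 1]
T3·…·T1 = [0 1 0; 1 0 0; 0 0 1]
det M = -1; M⁻¹ = [0 1 0; 1 0 0; 0 0 1]
M⁻¹ · (-2, -5)ᵀ = (-5, -2)ᵀ

p = (-5, -2)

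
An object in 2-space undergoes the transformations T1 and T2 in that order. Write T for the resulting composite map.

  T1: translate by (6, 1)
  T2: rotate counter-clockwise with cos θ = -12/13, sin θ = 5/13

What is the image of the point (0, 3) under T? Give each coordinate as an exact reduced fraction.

T1 translate by (6, 1): (0, 3) → (6, 4)
T2 rotate counter-clockwise with cos θ = -12/13, sin θ = 5/13: (6, 4) → (-92/13, -18/13)

T(p) = (-92/13, -18/13)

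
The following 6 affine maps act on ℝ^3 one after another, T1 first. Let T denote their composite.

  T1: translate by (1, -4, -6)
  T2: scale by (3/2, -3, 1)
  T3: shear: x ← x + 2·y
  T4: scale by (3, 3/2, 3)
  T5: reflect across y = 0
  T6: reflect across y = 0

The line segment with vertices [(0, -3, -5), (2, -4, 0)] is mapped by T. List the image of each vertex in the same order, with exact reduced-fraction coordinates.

image vertices: (261/2, 63/2, -33), (315/2, 36, -18)

T1 translate by (1, -4, -6): (0, -3, -5) → (1, -7, -11); (2, -4, 0) → (3, -8, -6)
T2 scale by (3/2, -3, 1): (1, -7, -11) → (3/2, 21, -11); (3, -8, -6) → (9/2, 24, -6)
T3 shear: x ← x + 2·y: (3/2, 21, -11) → (87/2, 21, -11); (9/2, 24, -6) → (105/2, 24, -6)
T4 scale by (3, 3/2, 3): (87/2, 21, -11) → (261/2, 63/2, -33); (105/2, 24, -6) → (315/2, 36, -18)
T5 reflect across y = 0: (261/2, 63/2, -33) → (261/2, -63/2, -33); (315/2, 36, -18) → (315/2, -36, -18)
T6 reflect across y = 0: (261/2, -63/2, -33) → (261/2, 63/2, -33); (315/2, -36, -18) → (315/2, 36, -18)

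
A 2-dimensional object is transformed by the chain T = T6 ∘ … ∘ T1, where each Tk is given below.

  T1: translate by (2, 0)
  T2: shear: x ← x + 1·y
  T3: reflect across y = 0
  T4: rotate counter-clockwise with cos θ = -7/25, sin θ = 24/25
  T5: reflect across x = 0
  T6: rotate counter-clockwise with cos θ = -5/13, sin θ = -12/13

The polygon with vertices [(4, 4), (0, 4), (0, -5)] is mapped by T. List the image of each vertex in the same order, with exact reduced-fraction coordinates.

T1 translate by (2, 0): (4, 4) → (6, 4); (0, 4) → (2, 4); (0, -5) → (2, -5)
T2 shear: x ← x + 1·y: (6, 4) → (10, 4); (2, 4) → (6, 4); (2, -5) → (-3, -5)
T3 reflect across y = 0: (10, 4) → (10, -4); (6, 4) → (6, -4); (-3, -5) → (-3, 5)
T4 rotate counter-clockwise with cos θ = -7/25, sin θ = 24/25: (10, -4) → (26/25, 268/25); (6, -4) → (54/25, 172/25); (-3, 5) → (-99/25, -107/25)
T5 reflect across x = 0: (26/25, 268/25) → (-26/25, 268/25); (54/25, 172/25) → (-54/25, 172/25); (-99/25, -107/25) → (99/25, -107/25)
T6 rotate counter-clockwise with cos θ = -5/13, sin θ = -12/13: (-26/25, 268/25) → (3346/325, -1028/325); (-54/25, 172/25) → (2334/325, -212/325); (99/25, -107/25) → (-1779/325, -653/325)

image vertices: (3346/325, -1028/325), (2334/325, -212/325), (-1779/325, -653/325)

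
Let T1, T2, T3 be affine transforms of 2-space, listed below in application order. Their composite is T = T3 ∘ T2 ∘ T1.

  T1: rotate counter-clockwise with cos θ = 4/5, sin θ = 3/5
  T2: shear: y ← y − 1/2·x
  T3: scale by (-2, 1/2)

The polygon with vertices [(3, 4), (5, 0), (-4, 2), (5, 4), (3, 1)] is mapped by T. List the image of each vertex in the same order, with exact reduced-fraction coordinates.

image vertices: (0, 5/2), (-8, 1/2), (44/5, 7/10), (-16/5, 27/10), (-18/5, 17/20)

T1 rotate counter-clockwise with cos θ = 4/5, sin θ = 3/5: (3, 4) → (0, 5); (5, 0) → (4, 3); (-4, 2) → (-22/5, -4/5); (5, 4) → (8/5, 31/5); (3, 1) → (9/5, 13/5)
T2 shear: y ← y − 1/2·x: (0, 5) → (0, 5); (4, 3) → (4, 1); (-22/5, -4/5) → (-22/5, 7/5); (8/5, 31/5) → (8/5, 27/5); (9/5, 13/5) → (9/5, 17/10)
T3 scale by (-2, 1/2): (0, 5) → (0, 5/2); (4, 1) → (-8, 1/2); (-22/5, 7/5) → (44/5, 7/10); (8/5, 27/5) → (-16/5, 27/10); (9/5, 17/10) → (-18/5, 17/20)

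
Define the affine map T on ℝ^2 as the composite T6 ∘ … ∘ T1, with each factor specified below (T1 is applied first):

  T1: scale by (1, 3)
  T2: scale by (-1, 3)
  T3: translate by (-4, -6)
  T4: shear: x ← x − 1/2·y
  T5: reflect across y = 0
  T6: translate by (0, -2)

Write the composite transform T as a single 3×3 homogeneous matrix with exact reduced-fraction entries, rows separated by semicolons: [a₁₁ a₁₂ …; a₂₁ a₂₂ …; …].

T = [-1 -9/2 -1; 0 -9 4; 0 0 1]

T1 = [1 0 0; 0 3 0; 0 0 1]
T2·T1 = [-1 0 0; 0 9 0; 0 0 1]
T3·…·T1 = [-1 0 -4; 0 9 -6; 0 0 1]
T4·…·T1 = [-1 -9/2 -1; 0 9 -6; 0 0 1]
T5·…·T1 = [-1 -9/2 -1; 0 -9 6; 0 0 1]
T6·…·T1 = [-1 -9/2 -1; 0 -9 4; 0 0 1]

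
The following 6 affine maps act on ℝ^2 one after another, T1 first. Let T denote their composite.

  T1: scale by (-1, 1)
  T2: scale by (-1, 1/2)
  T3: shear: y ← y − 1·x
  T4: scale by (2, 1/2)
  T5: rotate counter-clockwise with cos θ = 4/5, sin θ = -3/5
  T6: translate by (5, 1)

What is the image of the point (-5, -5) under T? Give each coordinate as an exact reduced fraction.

T(p) = (-9/4, 8)

T1 scale by (-1, 1): (-5, -5) → (5, -5)
T2 scale by (-1, 1/2): (5, -5) → (-5, -5/2)
T3 shear: y ← y − 1·x: (-5, -5/2) → (-5, 5/2)
T4 scale by (2, 1/2): (-5, 5/2) → (-10, 5/4)
T5 rotate counter-clockwise with cos θ = 4/5, sin θ = -3/5: (-10, 5/4) → (-29/4, 7)
T6 translate by (5, 1): (-29/4, 7) → (-9/4, 8)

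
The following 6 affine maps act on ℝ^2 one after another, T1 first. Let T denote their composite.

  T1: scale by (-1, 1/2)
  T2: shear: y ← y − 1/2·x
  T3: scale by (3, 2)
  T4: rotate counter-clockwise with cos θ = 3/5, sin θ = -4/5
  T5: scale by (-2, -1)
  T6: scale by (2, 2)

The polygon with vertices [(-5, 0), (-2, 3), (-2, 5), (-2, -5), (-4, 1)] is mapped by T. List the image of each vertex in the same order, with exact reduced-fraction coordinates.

T1 scale by (-1, 1/2): (-5, 0) → (5, 0); (-2, 3) → (2, 3/2); (-2, 5) → (2, 5/2); (-2, -5) → (2, -5/2); (-4, 1) → (4, 1/2)
T2 shear: y ← y − 1/2·x: (5, 0) → (5, -5/2); (2, 3/2) → (2, 1/2); (2, 5/2) → (2, 3/2); (2, -5/2) → (2, -7/2); (4, 1/2) → (4, -3/2)
T3 scale by (3, 2): (5, -5/2) → (15, -5); (2, 1/2) → (6, 1); (2, 3/2) → (6, 3); (2, -7/2) → (6, -7); (4, -3/2) → (12, -3)
T4 rotate counter-clockwise with cos θ = 3/5, sin θ = -4/5: (15, -5) → (5, -15); (6, 1) → (22/5, -21/5); (6, 3) → (6, -3); (6, -7) → (-2, -9); (12, -3) → (24/5, -57/5)
T5 scale by (-2, -1): (5, -15) → (-10, 15); (22/5, -21/5) → (-44/5, 21/5); (6, -3) → (-12, 3); (-2, -9) → (4, 9); (24/5, -57/5) → (-48/5, 57/5)
T6 scale by (2, 2): (-10, 15) → (-20, 30); (-44/5, 21/5) → (-88/5, 42/5); (-12, 3) → (-24, 6); (4, 9) → (8, 18); (-48/5, 57/5) → (-96/5, 114/5)

image vertices: (-20, 30), (-88/5, 42/5), (-24, 6), (8, 18), (-96/5, 114/5)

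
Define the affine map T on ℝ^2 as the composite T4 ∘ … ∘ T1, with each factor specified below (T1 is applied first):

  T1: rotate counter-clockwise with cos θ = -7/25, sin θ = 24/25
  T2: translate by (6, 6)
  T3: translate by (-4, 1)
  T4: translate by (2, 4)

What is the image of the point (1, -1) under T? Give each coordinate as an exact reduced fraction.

T(p) = (117/25, 306/25)

T1 rotate counter-clockwise with cos θ = -7/25, sin θ = 24/25: (1, -1) → (17/25, 31/25)
T2 translate by (6, 6): (17/25, 31/25) → (167/25, 181/25)
T3 translate by (-4, 1): (167/25, 181/25) → (67/25, 206/25)
T4 translate by (2, 4): (67/25, 206/25) → (117/25, 306/25)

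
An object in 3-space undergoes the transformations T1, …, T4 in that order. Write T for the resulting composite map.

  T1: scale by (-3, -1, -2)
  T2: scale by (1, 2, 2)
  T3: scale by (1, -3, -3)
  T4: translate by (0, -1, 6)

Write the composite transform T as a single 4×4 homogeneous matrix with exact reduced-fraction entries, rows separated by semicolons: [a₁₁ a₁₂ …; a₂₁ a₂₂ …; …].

T1 = [-3 0 0 0; 0 -1 0 0; 0 0 -2 0; 0 0 0 1]
T2·T1 = [-3 0 0 0; 0 -2 0 0; 0 0 -4 0; 0 0 0 1]
T3·…·T1 = [-3 0 0 0; 0 6 0 0; 0 0 12 0; 0 0 0 1]
T4·…·T1 = [-3 0 0 0; 0 6 0 -1; 0 0 12 6; 0 0 0 1]

T = [-3 0 0 0; 0 6 0 -1; 0 0 12 6; 0 0 0 1]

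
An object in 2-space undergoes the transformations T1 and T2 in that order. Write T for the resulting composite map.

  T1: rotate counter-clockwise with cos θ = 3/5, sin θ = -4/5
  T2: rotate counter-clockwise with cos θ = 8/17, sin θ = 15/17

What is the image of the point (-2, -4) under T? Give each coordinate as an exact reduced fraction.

T(p) = (-116/85, -362/85)

T1 rotate counter-clockwise with cos θ = 3/5, sin θ = -4/5: (-2, -4) → (-22/5, -4/5)
T2 rotate counter-clockwise with cos θ = 8/17, sin θ = 15/17: (-22/5, -4/5) → (-116/85, -362/85)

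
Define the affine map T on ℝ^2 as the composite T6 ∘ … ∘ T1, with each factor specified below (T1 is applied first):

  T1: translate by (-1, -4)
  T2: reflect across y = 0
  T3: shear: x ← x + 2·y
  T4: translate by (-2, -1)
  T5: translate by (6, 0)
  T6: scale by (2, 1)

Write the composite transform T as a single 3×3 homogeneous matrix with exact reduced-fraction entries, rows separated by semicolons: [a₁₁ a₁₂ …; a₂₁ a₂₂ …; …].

T1 = [1 0 -1; 0 1 -4; 0 0 1]
T2·T1 = [1 0 -1; 0 -1 4; 0 0 1]
T3·…·T1 = [1 -2 7; 0 -1 4; 0 0 1]
T4·…·T1 = [1 -2 5; 0 -1 3; 0 0 1]
T5·…·T1 = [1 -2 11; 0 -1 3; 0 0 1]
T6·…·T1 = [2 -4 22; 0 -1 3; 0 0 1]

T = [2 -4 22; 0 -1 3; 0 0 1]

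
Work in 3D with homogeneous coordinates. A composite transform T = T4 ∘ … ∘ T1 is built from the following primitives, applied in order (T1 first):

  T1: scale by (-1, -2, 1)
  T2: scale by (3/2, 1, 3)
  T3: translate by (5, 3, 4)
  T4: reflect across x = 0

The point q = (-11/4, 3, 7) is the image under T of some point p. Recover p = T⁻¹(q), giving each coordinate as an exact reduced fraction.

T1 = [-1 0 0 0; 0 -2 0 0; 0 0 1 0; 0 0 0 1]
T2·T1 = [-3/2 0 0 0; 0 -2 0 0; 0 0 3 0; 0 0 0 1]
T3·…·T1 = [-3/2 0 0 5; 0 -2 0 3; 0 0 3 4; 0 0 0 1]
T4·…·T1 = [3/2 0 0 -5; 0 -2 0 3; 0 0 3 4; 0 0 0 1]
det M = -9; M⁻¹ = [2/3 0 0 10/3; 0 -1/2 0 3/2; 0 0 1/3 -4/3; 0 0 0 1]
M⁻¹ · (-11/4, 3, 7)ᵀ = (3/2, 0, 1)ᵀ

p = (3/2, 0, 1)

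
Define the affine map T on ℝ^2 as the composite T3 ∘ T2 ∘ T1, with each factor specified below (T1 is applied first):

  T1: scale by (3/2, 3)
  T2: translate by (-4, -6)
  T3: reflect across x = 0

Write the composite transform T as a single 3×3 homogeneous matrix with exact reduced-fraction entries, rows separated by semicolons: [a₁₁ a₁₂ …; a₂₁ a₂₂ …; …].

T1 = [3/2 0 0; 0 3 0; 0 0 1]
T2·T1 = [3/2 0 -4; 0 3 -6; 0 0 1]
T3·…·T1 = [-3/2 0 4; 0 3 -6; 0 0 1]

T = [-3/2 0 4; 0 3 -6; 0 0 1]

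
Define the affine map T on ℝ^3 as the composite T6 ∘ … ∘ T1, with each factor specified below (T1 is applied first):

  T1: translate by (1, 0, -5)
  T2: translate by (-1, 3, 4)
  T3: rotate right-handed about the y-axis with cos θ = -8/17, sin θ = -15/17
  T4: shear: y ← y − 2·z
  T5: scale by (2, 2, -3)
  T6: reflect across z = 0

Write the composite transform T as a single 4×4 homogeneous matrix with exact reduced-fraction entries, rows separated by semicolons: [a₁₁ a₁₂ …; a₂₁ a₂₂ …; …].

T = [-16/17 0 -30/17 30/17; -60/17 2 32/17 70/17; 45/17 0 -24/17 24/17; 0 0 0 1]

T1 = [1 0 0 1; 0 1 0 0; 0 0 1 -5; 0 0 0 1]
T2·T1 = [1 0 0 0; 0 1 0 3; 0 0 1 -1; 0 0 0 1]
T3·…·T1 = [-8/17 0 -15/17 15/17; 0 1 0 3; 15/17 0 -8/17 8/17; 0 0 0 1]
T4·…·T1 = [-8/17 0 -15/17 15/17; -30/17 1 16/17 35/17; 15/17 0 -8/17 8/17; 0 0 0 1]
T5·…·T1 = [-16/17 0 -30/17 30/17; -60/17 2 32/17 70/17; -45/17 0 24/17 -24/17; 0 0 0 1]
T6·…·T1 = [-16/17 0 -30/17 30/17; -60/17 2 32/17 70/17; 45/17 0 -24/17 24/17; 0 0 0 1]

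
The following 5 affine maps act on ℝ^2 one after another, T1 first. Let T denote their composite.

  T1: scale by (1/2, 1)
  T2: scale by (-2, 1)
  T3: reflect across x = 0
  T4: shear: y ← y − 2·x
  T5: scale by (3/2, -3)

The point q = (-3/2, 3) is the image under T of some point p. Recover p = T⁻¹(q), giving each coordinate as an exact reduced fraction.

p = (-1, -3)

T1 = [1/2 0 0; 0 1 0; 0 0 1]
T2·T1 = [-1 0 0; 0 1 0; 0 0 1]
T3·…·T1 = [1 0 0; 0 1 0; 0 0 1]
T4·…·T1 = [1 0 0; -2 1 0; 0 0 1]
T5·…·T1 = [3/2 0 0; 6 -3 0; 0 0 1]
det M = -9/2; M⁻¹ = [2/3 0 0; 4/3 -1/3 0; 0 0 1]
M⁻¹ · (-3/2, 3)ᵀ = (-1, -3)ᵀ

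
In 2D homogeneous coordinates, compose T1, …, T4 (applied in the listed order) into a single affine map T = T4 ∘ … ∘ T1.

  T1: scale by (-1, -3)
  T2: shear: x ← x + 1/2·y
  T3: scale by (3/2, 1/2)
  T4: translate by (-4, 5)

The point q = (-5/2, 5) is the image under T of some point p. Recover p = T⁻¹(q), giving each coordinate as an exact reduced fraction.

T1 = [-1 0 0; 0 -3 0; 0 0 1]
T2·T1 = [-1 -3/2 0; 0 -3 0; 0 0 1]
T3·…·T1 = [-3/2 -9/4 0; 0 -3/2 0; 0 0 1]
T4·…·T1 = [-3/2 -9/4 -4; 0 -3/2 5; 0 0 1]
det M = 9/4; M⁻¹ = [-2/3 1 -23/3; 0 -2/3 10/3; 0 0 1]
M⁻¹ · (-5/2, 5)ᵀ = (-1, 0)ᵀ

p = (-1, 0)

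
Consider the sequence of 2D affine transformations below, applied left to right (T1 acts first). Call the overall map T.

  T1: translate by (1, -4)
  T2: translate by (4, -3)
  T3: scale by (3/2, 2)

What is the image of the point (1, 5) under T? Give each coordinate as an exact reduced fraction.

T1 translate by (1, -4): (1, 5) → (2, 1)
T2 translate by (4, -3): (2, 1) → (6, -2)
T3 scale by (3/2, 2): (6, -2) → (9, -4)

T(p) = (9, -4)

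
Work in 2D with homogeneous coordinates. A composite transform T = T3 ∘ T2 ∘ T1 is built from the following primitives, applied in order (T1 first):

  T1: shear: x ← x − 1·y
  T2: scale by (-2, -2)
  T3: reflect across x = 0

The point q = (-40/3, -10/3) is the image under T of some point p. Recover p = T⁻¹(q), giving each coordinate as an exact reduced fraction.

T1 = [1 -1 0; 0 1 0; 0 0 1]
T2·T1 = [-2 2 0; 0 -2 0; 0 0 1]
T3·…·T1 = [2 -2 0; 0 -2 0; 0 0 1]
det M = -4; M⁻¹ = [1/2 -1/2 0; 0 -1/2 0; 0 0 1]
M⁻¹ · (-40/3, -10/3)ᵀ = (-5, 5/3)ᵀ

p = (-5, 5/3)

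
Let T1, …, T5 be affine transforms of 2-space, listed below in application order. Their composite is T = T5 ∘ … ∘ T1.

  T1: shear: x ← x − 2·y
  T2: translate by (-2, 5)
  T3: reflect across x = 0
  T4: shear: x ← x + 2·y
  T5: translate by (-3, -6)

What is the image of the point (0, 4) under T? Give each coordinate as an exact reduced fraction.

T1 shear: x ← x − 2·y: (0, 4) → (-8, 4)
T2 translate by (-2, 5): (-8, 4) → (-10, 9)
T3 reflect across x = 0: (-10, 9) → (10, 9)
T4 shear: x ← x + 2·y: (10, 9) → (28, 9)
T5 translate by (-3, -6): (28, 9) → (25, 3)

T(p) = (25, 3)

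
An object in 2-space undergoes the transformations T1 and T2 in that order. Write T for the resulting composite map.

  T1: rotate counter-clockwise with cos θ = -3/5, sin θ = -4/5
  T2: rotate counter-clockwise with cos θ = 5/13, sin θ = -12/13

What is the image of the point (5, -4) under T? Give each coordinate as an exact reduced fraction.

T(p) = (-251/65, 332/65)

T1 rotate counter-clockwise with cos θ = -3/5, sin θ = -4/5: (5, -4) → (-31/5, -8/5)
T2 rotate counter-clockwise with cos θ = 5/13, sin θ = -12/13: (-31/5, -8/5) → (-251/65, 332/65)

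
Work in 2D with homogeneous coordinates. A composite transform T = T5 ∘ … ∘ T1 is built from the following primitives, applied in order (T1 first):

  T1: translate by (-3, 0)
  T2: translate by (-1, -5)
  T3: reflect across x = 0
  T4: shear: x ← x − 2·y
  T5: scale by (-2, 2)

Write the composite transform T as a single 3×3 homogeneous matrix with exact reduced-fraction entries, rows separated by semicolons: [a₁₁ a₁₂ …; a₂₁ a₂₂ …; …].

T = [2 4 -28; 0 2 -10; 0 0 1]

T1 = [1 0 -3; 0 1 0; 0 0 1]
T2·T1 = [1 0 -4; 0 1 -5; 0 0 1]
T3·…·T1 = [-1 0 4; 0 1 -5; 0 0 1]
T4·…·T1 = [-1 -2 14; 0 1 -5; 0 0 1]
T5·…·T1 = [2 4 -28; 0 2 -10; 0 0 1]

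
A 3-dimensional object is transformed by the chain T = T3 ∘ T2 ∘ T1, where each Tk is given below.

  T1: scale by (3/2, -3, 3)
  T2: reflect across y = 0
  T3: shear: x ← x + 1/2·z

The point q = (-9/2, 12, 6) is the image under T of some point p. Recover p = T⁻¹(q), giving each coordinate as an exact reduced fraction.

p = (-5, 4, 2)

T1 = [3/2 0 0 0; 0 -3 0 0; 0 0 3 0; 0 0 0 1]
T2·T1 = [3/2 0 0 0; 0 3 0 0; 0 0 3 0; 0 0 0 1]
T3·…·T1 = [3/2 0 3/2 0; 0 3 0 0; 0 0 3 0; 0 0 0 1]
det M = 27/2; M⁻¹ = [2/3 0 -1/3 0; 0 1/3 0 0; 0 0 1/3 0; 0 0 0 1]
M⁻¹ · (-9/2, 12, 6)ᵀ = (-5, 4, 2)ᵀ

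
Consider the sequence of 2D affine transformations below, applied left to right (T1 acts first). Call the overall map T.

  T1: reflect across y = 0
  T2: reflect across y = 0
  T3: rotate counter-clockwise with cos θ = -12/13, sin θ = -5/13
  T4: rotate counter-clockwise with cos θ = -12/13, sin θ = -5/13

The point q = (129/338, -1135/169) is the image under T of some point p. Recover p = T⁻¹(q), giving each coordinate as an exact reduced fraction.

p = (-9/2, -5)

T1 = [1 0 0; 0 -1 0; 0 0 1]
T2·T1 = [1 0 0; 0 1 0; 0 0 1]
T3·…·T1 = [-12/13 5/13 0; -5/13 -12/13 0; 0 0 1]
T4·…·T1 = [119/169 -120/169 0; 120/169 119/169 0; 0 0 1]
det M = 1; M⁻¹ = [119/169 120/169 0; -120/169 119/169 0; 0 0 1]
M⁻¹ · (129/338, -1135/169)ᵀ = (-9/2, -5)ᵀ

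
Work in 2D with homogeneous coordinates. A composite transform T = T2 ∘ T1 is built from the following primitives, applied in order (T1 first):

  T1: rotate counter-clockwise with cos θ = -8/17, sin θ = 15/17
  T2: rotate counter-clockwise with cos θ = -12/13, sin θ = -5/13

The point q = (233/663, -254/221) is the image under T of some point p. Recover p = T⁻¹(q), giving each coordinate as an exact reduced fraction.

p = (1, -2/3)

T1 = [-8/17 -15/17 0; 15/17 -8/17 0; 0 0 1]
T2·T1 = [171/221 140/221 0; -140/221 171/221 0; 0 0 1]
det M = 1; M⁻¹ = [171/221 -140/221 0; 140/221 171/221 0; 0 0 1]
M⁻¹ · (233/663, -254/221)ᵀ = (1, -2/3)ᵀ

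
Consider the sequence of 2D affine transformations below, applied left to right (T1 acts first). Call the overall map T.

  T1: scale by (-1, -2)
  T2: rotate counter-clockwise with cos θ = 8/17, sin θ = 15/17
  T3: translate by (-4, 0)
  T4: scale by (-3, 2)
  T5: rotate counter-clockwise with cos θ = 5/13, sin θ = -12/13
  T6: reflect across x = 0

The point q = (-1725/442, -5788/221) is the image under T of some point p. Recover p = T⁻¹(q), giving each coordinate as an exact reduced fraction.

T1 = [-1 0 0; 0 -2 0; 0 0 1]
T2·T1 = [-8/17 30/17 0; -15/17 -16/17 0; 0 0 1]
T3·…·T1 = [-8/17 30/17 -4; -15/17 -16/17 0; 0 0 1]
T4·…·T1 = [24/17 -90/17 12; -30/17 -32/17 0; 0 0 1]
T5·…·T1 = [-240/221 -834/221 60/13; -438/221 920/221 -144/13; 0 0 1]
T6·…·T1 = [240/221 834/221 -60/13; -438/221 920/221 -144/13; 0 0 1]
det M = 12; M⁻¹ = [230/663 -139/442 -32/17; 73/442 20/221 30/17; 0 0 1]
M⁻¹ · (-1725/442, -5788/221)ᵀ = (5, -5/4)ᵀ

p = (5, -5/4)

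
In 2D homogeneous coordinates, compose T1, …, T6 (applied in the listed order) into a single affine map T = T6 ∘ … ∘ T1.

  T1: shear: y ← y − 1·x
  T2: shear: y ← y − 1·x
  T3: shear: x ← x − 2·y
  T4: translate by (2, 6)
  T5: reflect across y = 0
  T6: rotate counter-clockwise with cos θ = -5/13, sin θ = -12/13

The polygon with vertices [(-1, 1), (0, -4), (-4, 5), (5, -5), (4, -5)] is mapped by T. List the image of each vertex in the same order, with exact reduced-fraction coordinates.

T1 shear: y ← y − 1·x: (-1, 1) → (-1, 2); (0, -4) → (0, -4); (-4, 5) → (-4, 9); (5, -5) → (5, -10); (4, -5) → (4, -9)
T2 shear: y ← y − 1·x: (-1, 2) → (-1, 3); (0, -4) → (0, -4); (-4, 9) → (-4, 13); (5, -10) → (5, -15); (4, -9) → (4, -13)
T3 shear: x ← x − 2·y: (-1, 3) → (-7, 3); (0, -4) → (8, -4); (-4, 13) → (-30, 13); (5, -15) → (35, -15); (4, -13) → (30, -13)
T4 translate by (2, 6): (-7, 3) → (-5, 9); (8, -4) → (10, 2); (-30, 13) → (-28, 19); (35, -15) → (37, -9); (30, -13) → (32, -7)
T5 reflect across y = 0: (-5, 9) → (-5, -9); (10, 2) → (10, -2); (-28, 19) → (-28, -19); (37, -9) → (37, 9); (32, -7) → (32, 7)
T6 rotate counter-clockwise with cos θ = -5/13, sin θ = -12/13: (-5, -9) → (-83/13, 105/13); (10, -2) → (-74/13, -110/13); (-28, -19) → (-88/13, 431/13); (37, 9) → (-77/13, -489/13); (32, 7) → (-76/13, -419/13)

image vertices: (-83/13, 105/13), (-74/13, -110/13), (-88/13, 431/13), (-77/13, -489/13), (-76/13, -419/13)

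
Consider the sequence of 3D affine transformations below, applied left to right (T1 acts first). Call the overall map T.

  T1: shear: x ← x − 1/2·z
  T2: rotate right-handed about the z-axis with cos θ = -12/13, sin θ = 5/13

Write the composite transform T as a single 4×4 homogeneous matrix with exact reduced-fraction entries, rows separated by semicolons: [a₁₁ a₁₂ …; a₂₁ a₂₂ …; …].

T = [-12/13 -5/13 6/13 0; 5/13 -12/13 -5/26 0; 0 0 1 0; 0 0 0 1]

T1 = [1 0 -1/2 0; 0 1 0 0; 0 0 1 0; 0 0 0 1]
T2·T1 = [-12/13 -5/13 6/13 0; 5/13 -12/13 -5/26 0; 0 0 1 0; 0 0 0 1]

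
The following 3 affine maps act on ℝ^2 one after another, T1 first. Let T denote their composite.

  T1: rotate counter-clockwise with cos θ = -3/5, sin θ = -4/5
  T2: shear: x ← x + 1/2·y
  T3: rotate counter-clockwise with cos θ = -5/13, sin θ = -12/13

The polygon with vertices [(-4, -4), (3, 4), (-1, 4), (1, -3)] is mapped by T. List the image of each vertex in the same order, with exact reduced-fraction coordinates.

image vertices: (22/5, -4), (-263/65, 36/13), (-171/65, -28/13), (49/26, 25/13)

T1 rotate counter-clockwise with cos θ = -3/5, sin θ = -4/5: (-4, -4) → (-4/5, 28/5); (3, 4) → (7/5, -24/5); (-1, 4) → (19/5, -8/5); (1, -3) → (-3, 1)
T2 shear: x ← x + 1/2·y: (-4/5, 28/5) → (2, 28/5); (7/5, -24/5) → (-1, -24/5); (19/5, -8/5) → (3, -8/5); (-3, 1) → (-5/2, 1)
T3 rotate counter-clockwise with cos θ = -5/13, sin θ = -12/13: (2, 28/5) → (22/5, -4); (-1, -24/5) → (-263/65, 36/13); (3, -8/5) → (-171/65, -28/13); (-5/2, 1) → (49/26, 25/13)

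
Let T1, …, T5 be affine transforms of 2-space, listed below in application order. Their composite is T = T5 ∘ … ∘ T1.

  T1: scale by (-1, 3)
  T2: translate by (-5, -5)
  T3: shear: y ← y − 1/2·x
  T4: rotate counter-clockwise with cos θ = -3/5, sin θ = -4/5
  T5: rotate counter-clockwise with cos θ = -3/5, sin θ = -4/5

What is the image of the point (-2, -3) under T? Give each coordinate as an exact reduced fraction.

T(p) = (321/25, 31/50)

T1 scale by (-1, 3): (-2, -3) → (2, -9)
T2 translate by (-5, -5): (2, -9) → (-3, -14)
T3 shear: y ← y − 1/2·x: (-3, -14) → (-3, -25/2)
T4 rotate counter-clockwise with cos θ = -3/5, sin θ = -4/5: (-3, -25/2) → (-41/5, 99/10)
T5 rotate counter-clockwise with cos θ = -3/5, sin θ = -4/5: (-41/5, 99/10) → (321/25, 31/50)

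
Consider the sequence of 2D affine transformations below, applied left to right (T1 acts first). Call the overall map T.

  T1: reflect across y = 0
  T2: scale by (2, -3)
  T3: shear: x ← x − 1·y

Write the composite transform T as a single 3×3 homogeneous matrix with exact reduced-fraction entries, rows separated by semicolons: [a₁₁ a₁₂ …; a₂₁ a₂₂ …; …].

T = [2 -3 0; 0 3 0; 0 0 1]

T1 = [1 0 0; 0 -1 0; 0 0 1]
T2·T1 = [2 0 0; 0 3 0; 0 0 1]
T3·…·T1 = [2 -3 0; 0 3 0; 0 0 1]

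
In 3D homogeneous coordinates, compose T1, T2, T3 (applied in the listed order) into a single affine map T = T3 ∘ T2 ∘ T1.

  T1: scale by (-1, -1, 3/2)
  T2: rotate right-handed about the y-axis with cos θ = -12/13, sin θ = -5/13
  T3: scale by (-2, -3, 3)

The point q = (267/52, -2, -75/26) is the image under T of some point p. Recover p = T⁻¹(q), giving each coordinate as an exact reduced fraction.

T1 = [-1 0 0 0; 0 -1 0 0; 0 0 3/2 0; 0 0 0 1]
T2·T1 = [12/13 0 -15/26 0; 0 -1 0 0; -5/13 0 -18/13 0; 0 0 0 1]
T3·…·T1 = [-24/13 0 15/13 0; 0 3 0 0; -15/13 0 -54/13 0; 0 0 0 1]
det M = 27; M⁻¹ = [-6/13 0 -5/39 0; 0 1/3 0 0; 5/39 0 -8/39 0; 0 0 0 1]
M⁻¹ · (267/52, -2, -75/26)ᵀ = (-2, -2/3, 5/4)ᵀ

p = (-2, -2/3, 5/4)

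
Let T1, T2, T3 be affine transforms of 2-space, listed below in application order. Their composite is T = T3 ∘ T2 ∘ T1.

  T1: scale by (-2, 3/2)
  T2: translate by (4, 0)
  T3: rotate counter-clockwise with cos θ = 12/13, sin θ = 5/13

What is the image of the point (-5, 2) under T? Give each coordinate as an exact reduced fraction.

T1 scale by (-2, 3/2): (-5, 2) → (10, 3)
T2 translate by (4, 0): (10, 3) → (14, 3)
T3 rotate counter-clockwise with cos θ = 12/13, sin θ = 5/13: (14, 3) → (153/13, 106/13)

T(p) = (153/13, 106/13)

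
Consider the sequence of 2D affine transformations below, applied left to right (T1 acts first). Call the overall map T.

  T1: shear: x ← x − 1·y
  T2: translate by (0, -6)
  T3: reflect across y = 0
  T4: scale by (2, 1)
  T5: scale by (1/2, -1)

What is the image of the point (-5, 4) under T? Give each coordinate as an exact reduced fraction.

T1 shear: x ← x − 1·y: (-5, 4) → (-9, 4)
T2 translate by (0, -6): (-9, 4) → (-9, -2)
T3 reflect across y = 0: (-9, -2) → (-9, 2)
T4 scale by (2, 1): (-9, 2) → (-18, 2)
T5 scale by (1/2, -1): (-18, 2) → (-9, -2)

T(p) = (-9, -2)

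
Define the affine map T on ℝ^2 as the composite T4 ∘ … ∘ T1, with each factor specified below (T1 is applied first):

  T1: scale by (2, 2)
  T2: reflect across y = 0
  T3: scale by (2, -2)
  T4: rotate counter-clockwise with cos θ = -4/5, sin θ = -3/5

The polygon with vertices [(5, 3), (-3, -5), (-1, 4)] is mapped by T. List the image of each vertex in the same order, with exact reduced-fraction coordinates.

image vertices: (-44/5, -108/5), (-12/5, 116/5), (64/5, -52/5)

T1 scale by (2, 2): (5, 3) → (10, 6); (-3, -5) → (-6, -10); (-1, 4) → (-2, 8)
T2 reflect across y = 0: (10, 6) → (10, -6); (-6, -10) → (-6, 10); (-2, 8) → (-2, -8)
T3 scale by (2, -2): (10, -6) → (20, 12); (-6, 10) → (-12, -20); (-2, -8) → (-4, 16)
T4 rotate counter-clockwise with cos θ = -4/5, sin θ = -3/5: (20, 12) → (-44/5, -108/5); (-12, -20) → (-12/5, 116/5); (-4, 16) → (64/5, -52/5)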